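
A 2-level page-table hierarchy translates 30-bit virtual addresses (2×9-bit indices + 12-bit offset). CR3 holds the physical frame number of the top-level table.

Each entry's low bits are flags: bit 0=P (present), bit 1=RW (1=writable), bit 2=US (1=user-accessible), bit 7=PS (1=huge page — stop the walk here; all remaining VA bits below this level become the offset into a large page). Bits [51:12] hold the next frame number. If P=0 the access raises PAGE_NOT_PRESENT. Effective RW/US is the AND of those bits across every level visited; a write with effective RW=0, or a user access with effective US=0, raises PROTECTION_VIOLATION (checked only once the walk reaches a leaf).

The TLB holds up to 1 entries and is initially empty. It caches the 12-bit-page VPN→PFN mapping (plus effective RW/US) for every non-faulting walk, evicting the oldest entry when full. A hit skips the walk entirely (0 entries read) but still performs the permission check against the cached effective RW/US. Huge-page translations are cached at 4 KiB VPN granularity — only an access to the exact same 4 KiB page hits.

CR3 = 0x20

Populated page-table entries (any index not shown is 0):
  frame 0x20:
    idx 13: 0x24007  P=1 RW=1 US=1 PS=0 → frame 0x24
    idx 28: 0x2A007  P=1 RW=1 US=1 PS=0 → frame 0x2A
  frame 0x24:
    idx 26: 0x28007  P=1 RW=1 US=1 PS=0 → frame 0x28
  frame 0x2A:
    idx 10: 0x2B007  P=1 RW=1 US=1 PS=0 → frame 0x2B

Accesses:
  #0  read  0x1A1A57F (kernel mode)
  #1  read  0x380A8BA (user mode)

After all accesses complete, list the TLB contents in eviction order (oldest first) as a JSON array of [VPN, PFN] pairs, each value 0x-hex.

Walk each access:
#0 VA=0x1A1A57F (r,kernel):
  L0 @0x20[13] → 0x24007  P=1,RW=1,US=1,PS=0
  L1 @0x24[26] → 0x28007  P=1,RW=1,US=1,PS=0
  ⇒ phys 0x2857F  [2 reads]
#1 VA=0x380A8BA (r,user):
  L0 @0x20[28] → 0x2A007  P=1,RW=1,US=1,PS=0
  L1 @0x2A[10] → 0x2B007  P=1,RW=1,US=1,PS=0
  ⇒ phys 0x2B8BA  [2 reads]

TLB: [["0x380A", "0x2B"]]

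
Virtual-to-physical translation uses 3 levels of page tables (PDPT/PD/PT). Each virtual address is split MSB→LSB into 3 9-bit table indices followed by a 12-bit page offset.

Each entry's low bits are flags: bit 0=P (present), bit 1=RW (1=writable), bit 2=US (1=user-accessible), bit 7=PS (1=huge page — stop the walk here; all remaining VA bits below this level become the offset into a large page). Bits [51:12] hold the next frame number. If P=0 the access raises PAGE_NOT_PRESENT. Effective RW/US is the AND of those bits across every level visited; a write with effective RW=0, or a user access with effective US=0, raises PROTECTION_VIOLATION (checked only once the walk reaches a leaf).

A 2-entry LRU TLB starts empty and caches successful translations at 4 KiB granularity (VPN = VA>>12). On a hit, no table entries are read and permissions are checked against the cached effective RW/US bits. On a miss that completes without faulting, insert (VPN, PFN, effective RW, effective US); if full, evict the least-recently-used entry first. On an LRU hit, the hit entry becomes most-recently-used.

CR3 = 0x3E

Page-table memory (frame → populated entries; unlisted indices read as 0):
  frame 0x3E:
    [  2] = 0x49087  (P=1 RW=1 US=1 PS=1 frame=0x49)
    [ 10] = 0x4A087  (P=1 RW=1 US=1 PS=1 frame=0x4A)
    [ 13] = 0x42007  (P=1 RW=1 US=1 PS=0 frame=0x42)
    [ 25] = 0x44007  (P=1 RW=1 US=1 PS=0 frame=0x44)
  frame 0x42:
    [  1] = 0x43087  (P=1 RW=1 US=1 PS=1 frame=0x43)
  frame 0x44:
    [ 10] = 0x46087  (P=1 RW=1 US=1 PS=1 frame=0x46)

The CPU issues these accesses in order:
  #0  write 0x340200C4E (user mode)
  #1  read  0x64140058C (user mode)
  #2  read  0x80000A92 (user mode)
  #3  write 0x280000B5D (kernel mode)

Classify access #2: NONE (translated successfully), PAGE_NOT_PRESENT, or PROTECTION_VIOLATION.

Per-access translation:
#0 VA=0x340200C4E (w,user):
  L0 @0x3E[13] → 0x42007  P=1,RW=1,US=1,PS=0
  L1 @0x42[1] → 0x43087  P=1,RW=1,US=1,PS=1
  ⇒ phys 0x43C4E (huge @L1)  [2 reads]
#1 VA=0x64140058C (r,user):
  L0 @0x3E[25] → 0x44007  P=1,RW=1,US=1,PS=0
  L1 @0x44[10] → 0x46087  P=1,RW=1,US=1,PS=1
  ⇒ phys 0x4658C (huge @L1)  [2 reads]
#2 VA=0x80000A92 (r,user):
  L0 @0x3E[2] → 0x49087  P=1,RW=1,US=1,PS=1
  ⇒ phys 0x49A92 (huge @L0)  [1 reads]
#3 VA=0x280000B5D (w,kernel):
  L0 @0x3E[10] → 0x4A087  P=1,RW=1,US=1,PS=1
  ⇒ phys 0x4AB5D (huge @L0)  [1 reads]

Access #2 fault: NONE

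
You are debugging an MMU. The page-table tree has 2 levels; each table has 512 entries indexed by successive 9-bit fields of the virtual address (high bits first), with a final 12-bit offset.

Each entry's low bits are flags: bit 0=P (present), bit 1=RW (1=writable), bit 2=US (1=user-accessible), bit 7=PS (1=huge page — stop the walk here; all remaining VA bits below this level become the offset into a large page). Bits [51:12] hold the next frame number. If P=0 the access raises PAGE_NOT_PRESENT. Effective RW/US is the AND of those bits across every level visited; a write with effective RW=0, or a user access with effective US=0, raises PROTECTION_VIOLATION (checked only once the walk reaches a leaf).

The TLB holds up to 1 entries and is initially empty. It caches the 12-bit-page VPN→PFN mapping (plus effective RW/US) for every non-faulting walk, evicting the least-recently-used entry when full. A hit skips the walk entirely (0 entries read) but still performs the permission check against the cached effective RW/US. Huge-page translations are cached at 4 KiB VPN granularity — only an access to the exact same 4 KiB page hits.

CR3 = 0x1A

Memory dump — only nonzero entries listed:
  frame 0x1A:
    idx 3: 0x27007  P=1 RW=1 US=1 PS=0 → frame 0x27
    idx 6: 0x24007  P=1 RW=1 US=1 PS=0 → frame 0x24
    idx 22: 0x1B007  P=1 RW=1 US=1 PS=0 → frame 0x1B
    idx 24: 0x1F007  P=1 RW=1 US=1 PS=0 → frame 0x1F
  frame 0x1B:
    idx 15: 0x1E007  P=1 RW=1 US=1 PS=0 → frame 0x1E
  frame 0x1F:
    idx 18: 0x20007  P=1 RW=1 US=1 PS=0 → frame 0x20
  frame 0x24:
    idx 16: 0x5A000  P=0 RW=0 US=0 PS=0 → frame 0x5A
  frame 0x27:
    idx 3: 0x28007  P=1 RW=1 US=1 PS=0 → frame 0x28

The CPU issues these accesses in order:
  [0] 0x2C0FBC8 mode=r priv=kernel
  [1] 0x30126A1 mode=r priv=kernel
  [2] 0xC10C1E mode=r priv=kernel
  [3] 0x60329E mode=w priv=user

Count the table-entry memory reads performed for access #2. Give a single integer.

Trace:
#0 VA=0x2C0FBC8 (r,kernel):
  lvl0: tbl 0x1A, slot 22 ⇒ 0x1B007 (P1/RW1/US1/PS0)
  lvl1: tbl 0x1B, slot 15 ⇒ 0x1E007 (P1/RW1/US1/PS0)
  → PA=0x1EBC8  (2 entries read)
#1 VA=0x30126A1 (r,kernel):
  lvl0: tbl 0x1A, slot 24 ⇒ 0x1F007 (P1/RW1/US1/PS0)
  lvl1: tbl 0x1F, slot 18 ⇒ 0x20007 (P1/RW1/US1/PS0)
  → PA=0x206A1  (2 entries read)
#2 VA=0xC10C1E (r,kernel):
  lvl0: tbl 0x1A, slot 6 ⇒ 0x24007 (P1/RW1/US1/PS0)
  lvl1: tbl 0x24, slot 16 ⇒ 0x5A000 (P0/RW0/US0/PS0)
  → PAGE_NOT_PRESENT  (2 entries read)
#3 VA=0x60329E (w,user):
  lvl0: tbl 0x1A, slot 3 ⇒ 0x27007 (P1/RW1/US1/PS0)
  lvl1: tbl 0x27, slot 3 ⇒ 0x28007 (P1/RW1/US1/PS0)
  → PA=0x2829E  (2 entries read)

Entries read for #2: 2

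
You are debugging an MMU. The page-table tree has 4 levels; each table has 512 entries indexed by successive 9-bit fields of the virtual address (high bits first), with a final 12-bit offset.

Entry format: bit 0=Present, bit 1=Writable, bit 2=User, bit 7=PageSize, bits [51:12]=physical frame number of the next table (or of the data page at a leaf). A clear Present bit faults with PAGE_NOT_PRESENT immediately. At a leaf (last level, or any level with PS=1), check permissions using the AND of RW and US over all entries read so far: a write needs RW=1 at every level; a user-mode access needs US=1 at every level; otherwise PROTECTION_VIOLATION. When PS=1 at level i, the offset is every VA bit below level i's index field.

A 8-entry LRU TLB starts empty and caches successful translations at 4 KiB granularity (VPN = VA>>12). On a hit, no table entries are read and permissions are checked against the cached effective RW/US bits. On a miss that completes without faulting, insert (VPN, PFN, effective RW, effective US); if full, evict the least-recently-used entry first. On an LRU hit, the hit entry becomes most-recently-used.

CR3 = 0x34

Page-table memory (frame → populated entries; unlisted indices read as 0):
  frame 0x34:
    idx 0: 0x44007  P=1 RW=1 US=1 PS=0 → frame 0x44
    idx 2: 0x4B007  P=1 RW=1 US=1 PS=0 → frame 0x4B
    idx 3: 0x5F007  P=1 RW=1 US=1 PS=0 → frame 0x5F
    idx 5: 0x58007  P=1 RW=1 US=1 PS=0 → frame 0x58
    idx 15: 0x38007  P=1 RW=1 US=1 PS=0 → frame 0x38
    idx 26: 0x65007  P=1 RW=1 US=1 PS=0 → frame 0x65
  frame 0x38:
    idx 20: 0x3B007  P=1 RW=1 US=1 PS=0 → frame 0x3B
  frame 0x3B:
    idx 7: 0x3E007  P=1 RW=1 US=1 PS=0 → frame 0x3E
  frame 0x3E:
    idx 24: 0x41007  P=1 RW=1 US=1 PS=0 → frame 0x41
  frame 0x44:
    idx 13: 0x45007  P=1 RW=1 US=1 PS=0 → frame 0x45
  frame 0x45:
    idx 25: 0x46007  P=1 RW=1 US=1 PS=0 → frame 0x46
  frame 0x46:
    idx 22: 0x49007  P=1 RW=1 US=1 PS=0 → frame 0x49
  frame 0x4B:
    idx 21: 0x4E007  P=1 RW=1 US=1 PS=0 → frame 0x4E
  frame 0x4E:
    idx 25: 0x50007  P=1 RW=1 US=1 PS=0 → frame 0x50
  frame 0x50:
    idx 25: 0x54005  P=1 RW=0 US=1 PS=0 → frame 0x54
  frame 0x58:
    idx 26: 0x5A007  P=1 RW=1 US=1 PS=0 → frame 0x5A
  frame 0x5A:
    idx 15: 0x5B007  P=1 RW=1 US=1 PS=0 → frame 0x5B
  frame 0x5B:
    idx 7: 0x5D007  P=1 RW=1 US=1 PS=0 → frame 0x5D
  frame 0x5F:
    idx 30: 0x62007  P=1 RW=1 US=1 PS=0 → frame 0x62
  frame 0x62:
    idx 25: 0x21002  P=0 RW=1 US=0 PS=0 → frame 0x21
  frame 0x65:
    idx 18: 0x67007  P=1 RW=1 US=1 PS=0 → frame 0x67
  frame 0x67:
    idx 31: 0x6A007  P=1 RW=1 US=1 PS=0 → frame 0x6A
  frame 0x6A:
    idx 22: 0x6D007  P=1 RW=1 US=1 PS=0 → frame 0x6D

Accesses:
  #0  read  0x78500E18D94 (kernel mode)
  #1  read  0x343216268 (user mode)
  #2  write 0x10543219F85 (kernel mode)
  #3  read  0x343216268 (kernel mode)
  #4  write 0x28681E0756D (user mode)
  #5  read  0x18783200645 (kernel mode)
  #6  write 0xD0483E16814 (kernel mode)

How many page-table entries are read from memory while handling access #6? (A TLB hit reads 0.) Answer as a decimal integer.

Per-access translation:
#0 VA=0x78500E18D94 (r,kernel):
  L0: frame=0x34 idx=15 entry=0x38007 [P=1 RW=1 US=1 PS=0]
  L1: frame=0x38 idx=20 entry=0x3B007 [P=1 RW=1 US=1 PS=0]
  L2: frame=0x3B idx=7 entry=0x3E007 [P=1 RW=1 US=1 PS=0]
  L3: frame=0x3E idx=24 entry=0x41007 [P=1 RW=1 US=1 PS=0]
  → PA=0x41D94  (4 entries read)
#1 VA=0x343216268 (r,user):
  L0: frame=0x34 idx=0 entry=0x44007 [P=1 RW=1 US=1 PS=0]
  L1: frame=0x44 idx=13 entry=0x45007 [P=1 RW=1 US=1 PS=0]
  L2: frame=0x45 idx=25 entry=0x46007 [P=1 RW=1 US=1 PS=0]
  L3: frame=0x46 idx=22 entry=0x49007 [P=1 RW=1 US=1 PS=0]
  → PA=0x49268  (4 entries read)
#2 VA=0x10543219F85 (w,kernel):
  L0: frame=0x34 idx=2 entry=0x4B007 [P=1 RW=1 US=1 PS=0]
  L1: frame=0x4B idx=21 entry=0x4E007 [P=1 RW=1 US=1 PS=0]
  L2: frame=0x4E idx=25 entry=0x50007 [P=1 RW=1 US=1 PS=0]
  L3: frame=0x50 idx=25 entry=0x54005 [P=1 RW=0 US=1 PS=0]
  → PROTECTION_VIOLATION  (4 entries read)
#3 VA=0x343216268 (r,kernel):
  TLB hit vpn=0x343216 → PA=0x49268
#4 VA=0x28681E0756D (w,user):
  L0: frame=0x34 idx=5 entry=0x58007 [P=1 RW=1 US=1 PS=0]
  L1: frame=0x58 idx=26 entry=0x5A007 [P=1 RW=1 US=1 PS=0]
  L2: frame=0x5A idx=15 entry=0x5B007 [P=1 RW=1 US=1 PS=0]
  L3: frame=0x5B idx=7 entry=0x5D007 [P=1 RW=1 US=1 PS=0]
  → PA=0x5D56D  (4 entries read)
#5 VA=0x18783200645 (r,kernel):
  L0: frame=0x34 idx=3 entry=0x5F007 [P=1 RW=1 US=1 PS=0]
  L1: frame=0x5F idx=30 entry=0x62007 [P=1 RW=1 US=1 PS=0]
  L2: frame=0x62 idx=25 entry=0x21002 [P=0 RW=1 US=0 PS=0]
  → PAGE_NOT_PRESENT  (3 entries read)
#6 VA=0xD0483E16814 (w,kernel):
  L0: frame=0x34 idx=26 entry=0x65007 [P=1 RW=1 US=1 PS=0]
  L1: frame=0x65 idx=18 entry=0x67007 [P=1 RW=1 US=1 PS=0]
  L2: frame=0x67 idx=31 entry=0x6A007 [P=1 RW=1 US=1 PS=0]
  L3: frame=0x6A idx=22 entry=0x6D007 [P=1 RW=1 US=1 PS=0]
  → PA=0x6D814  (4 entries read)

Entries read for #6: 4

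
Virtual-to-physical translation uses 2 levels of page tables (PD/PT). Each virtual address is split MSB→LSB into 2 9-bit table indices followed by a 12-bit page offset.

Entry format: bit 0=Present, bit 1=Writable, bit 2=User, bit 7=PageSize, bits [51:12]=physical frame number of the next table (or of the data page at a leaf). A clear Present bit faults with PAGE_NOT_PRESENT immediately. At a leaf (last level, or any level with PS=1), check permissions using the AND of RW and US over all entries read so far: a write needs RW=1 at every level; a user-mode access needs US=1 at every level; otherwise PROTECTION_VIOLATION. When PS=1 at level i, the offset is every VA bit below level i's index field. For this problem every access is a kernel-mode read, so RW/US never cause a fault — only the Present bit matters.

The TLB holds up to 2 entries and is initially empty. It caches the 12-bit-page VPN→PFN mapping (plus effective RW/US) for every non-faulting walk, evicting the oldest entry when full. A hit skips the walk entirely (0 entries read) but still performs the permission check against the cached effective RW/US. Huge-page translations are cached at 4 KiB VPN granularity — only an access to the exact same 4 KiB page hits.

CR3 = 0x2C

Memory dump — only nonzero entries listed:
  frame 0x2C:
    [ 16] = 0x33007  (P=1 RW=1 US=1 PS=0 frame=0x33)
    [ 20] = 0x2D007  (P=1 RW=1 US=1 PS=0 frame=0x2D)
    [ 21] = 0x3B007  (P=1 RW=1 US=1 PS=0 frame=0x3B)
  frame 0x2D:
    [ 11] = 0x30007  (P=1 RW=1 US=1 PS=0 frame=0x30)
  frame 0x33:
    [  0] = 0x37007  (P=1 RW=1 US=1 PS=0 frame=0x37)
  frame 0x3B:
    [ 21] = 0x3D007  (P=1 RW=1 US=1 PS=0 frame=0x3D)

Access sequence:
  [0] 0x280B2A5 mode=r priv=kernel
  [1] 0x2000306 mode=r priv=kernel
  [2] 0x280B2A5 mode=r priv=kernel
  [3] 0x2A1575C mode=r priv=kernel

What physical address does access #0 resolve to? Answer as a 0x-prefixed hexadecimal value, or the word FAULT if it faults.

Per-access translation:
#0 VA=0x280B2A5 (r,kernel):
  [0] read 0x2C idx=20: raw=0x2D007 flags P=1 W=1 U=1 S=0
  [1] read 0x2D idx=11: raw=0x30007 flags P=1 W=1 U=1 S=0
  ✓ 0x302A5  — 2 lookups
#1 VA=0x2000306 (r,kernel):
  [0] read 0x2C idx=16: raw=0x33007 flags P=1 W=1 U=1 S=0
  [1] read 0x33 idx=0: raw=0x37007 flags P=1 W=1 U=1 S=0
  ✓ 0x37306  — 2 lookups
#2 VA=0x280B2A5 (r,kernel):
  TLB hit vpn=0x280B → PA=0x302A5
#3 VA=0x2A1575C (r,kernel):
  [0] read 0x2C idx=21: raw=0x3B007 flags P=1 W=1 U=1 S=0
  [1] read 0x3B idx=21: raw=0x3D007 flags P=1 W=1 U=1 S=0
  ✓ 0x3D75C  — 2 lookups

Access #0 PA: 0x302A5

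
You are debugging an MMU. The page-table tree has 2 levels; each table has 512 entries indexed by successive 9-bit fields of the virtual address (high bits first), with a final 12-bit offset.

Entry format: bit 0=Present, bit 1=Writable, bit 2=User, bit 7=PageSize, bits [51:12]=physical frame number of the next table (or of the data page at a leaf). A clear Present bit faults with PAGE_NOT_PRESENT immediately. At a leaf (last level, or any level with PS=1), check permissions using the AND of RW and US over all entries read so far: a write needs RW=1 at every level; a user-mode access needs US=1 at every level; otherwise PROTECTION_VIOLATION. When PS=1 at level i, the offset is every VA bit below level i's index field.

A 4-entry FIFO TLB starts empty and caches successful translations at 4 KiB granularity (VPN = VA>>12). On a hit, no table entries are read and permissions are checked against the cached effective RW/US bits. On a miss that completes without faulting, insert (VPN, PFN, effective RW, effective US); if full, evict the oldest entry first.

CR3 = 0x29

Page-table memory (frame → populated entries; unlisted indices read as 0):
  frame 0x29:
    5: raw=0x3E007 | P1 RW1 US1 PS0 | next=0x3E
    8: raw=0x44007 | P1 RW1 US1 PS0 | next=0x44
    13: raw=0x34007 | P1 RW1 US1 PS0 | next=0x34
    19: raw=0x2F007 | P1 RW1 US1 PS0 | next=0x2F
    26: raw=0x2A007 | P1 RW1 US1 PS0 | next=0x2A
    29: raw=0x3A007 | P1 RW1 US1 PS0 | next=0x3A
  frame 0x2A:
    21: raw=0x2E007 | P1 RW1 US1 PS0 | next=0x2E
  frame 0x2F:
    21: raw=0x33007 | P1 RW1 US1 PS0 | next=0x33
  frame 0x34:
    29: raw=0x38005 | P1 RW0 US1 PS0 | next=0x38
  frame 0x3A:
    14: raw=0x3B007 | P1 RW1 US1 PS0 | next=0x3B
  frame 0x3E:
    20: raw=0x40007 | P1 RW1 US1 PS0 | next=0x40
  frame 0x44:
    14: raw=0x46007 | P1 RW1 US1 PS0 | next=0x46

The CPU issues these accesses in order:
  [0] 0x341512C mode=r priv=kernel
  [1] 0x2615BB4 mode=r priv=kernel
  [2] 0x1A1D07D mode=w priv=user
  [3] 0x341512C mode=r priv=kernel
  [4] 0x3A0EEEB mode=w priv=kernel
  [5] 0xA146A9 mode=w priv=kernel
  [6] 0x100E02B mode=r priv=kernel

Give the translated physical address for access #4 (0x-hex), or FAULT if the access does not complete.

Walk each access:
#0 VA=0x341512C (r,kernel):
  lvl0: tbl 0x29, slot 26 ⇒ 0x2A007 (P1/RW1/US1/PS0)
  lvl1: tbl 0x2A, slot 21 ⇒ 0x2E007 (P1/RW1/US1/PS0)
  → PA=0x2E12C  (2 entries read)
#1 VA=0x2615BB4 (r,kernel):
  lvl0: tbl 0x29, slot 19 ⇒ 0x2F007 (P1/RW1/US1/PS0)
  lvl1: tbl 0x2F, slot 21 ⇒ 0x33007 (P1/RW1/US1/PS0)
  → PA=0x33BB4  (2 entries read)
#2 VA=0x1A1D07D (w,user):
  lvl0: tbl 0x29, slot 13 ⇒ 0x34007 (P1/RW1/US1/PS0)
  lvl1: tbl 0x34, slot 29 ⇒ 0x38005 (P1/RW0/US1/PS0)
  → PROTECTION_VIOLATION  (2 entries read)
#3 VA=0x341512C (r,kernel):
  TLB hit vpn=0x3415 → PA=0x2E12C
#4 VA=0x3A0EEEB (w,kernel):
  lvl0: tbl 0x29, slot 29 ⇒ 0x3A007 (P1/RW1/US1/PS0)
  lvl1: tbl 0x3A, slot 14 ⇒ 0x3B007 (P1/RW1/US1/PS0)
  → PA=0x3BEEB  (2 entries read)
#5 VA=0xA146A9 (w,kernel):
  lvl0: tbl 0x29, slot 5 ⇒ 0x3E007 (P1/RW1/US1/PS0)
  lvl1: tbl 0x3E, slot 20 ⇒ 0x40007 (P1/RW1/US1/PS0)
  → PA=0x406A9  (2 entries read)
#6 VA=0x100E02B (r,kernel):
  lvl0: tbl 0x29, slot 8 ⇒ 0x44007 (P1/RW1/US1/PS0)
  lvl1: tbl 0x44, slot 14 ⇒ 0x46007 (P1/RW1/US1/PS0)
  → PA=0x4602B  (2 entries read)

Access #4 PA: 0x3BEEB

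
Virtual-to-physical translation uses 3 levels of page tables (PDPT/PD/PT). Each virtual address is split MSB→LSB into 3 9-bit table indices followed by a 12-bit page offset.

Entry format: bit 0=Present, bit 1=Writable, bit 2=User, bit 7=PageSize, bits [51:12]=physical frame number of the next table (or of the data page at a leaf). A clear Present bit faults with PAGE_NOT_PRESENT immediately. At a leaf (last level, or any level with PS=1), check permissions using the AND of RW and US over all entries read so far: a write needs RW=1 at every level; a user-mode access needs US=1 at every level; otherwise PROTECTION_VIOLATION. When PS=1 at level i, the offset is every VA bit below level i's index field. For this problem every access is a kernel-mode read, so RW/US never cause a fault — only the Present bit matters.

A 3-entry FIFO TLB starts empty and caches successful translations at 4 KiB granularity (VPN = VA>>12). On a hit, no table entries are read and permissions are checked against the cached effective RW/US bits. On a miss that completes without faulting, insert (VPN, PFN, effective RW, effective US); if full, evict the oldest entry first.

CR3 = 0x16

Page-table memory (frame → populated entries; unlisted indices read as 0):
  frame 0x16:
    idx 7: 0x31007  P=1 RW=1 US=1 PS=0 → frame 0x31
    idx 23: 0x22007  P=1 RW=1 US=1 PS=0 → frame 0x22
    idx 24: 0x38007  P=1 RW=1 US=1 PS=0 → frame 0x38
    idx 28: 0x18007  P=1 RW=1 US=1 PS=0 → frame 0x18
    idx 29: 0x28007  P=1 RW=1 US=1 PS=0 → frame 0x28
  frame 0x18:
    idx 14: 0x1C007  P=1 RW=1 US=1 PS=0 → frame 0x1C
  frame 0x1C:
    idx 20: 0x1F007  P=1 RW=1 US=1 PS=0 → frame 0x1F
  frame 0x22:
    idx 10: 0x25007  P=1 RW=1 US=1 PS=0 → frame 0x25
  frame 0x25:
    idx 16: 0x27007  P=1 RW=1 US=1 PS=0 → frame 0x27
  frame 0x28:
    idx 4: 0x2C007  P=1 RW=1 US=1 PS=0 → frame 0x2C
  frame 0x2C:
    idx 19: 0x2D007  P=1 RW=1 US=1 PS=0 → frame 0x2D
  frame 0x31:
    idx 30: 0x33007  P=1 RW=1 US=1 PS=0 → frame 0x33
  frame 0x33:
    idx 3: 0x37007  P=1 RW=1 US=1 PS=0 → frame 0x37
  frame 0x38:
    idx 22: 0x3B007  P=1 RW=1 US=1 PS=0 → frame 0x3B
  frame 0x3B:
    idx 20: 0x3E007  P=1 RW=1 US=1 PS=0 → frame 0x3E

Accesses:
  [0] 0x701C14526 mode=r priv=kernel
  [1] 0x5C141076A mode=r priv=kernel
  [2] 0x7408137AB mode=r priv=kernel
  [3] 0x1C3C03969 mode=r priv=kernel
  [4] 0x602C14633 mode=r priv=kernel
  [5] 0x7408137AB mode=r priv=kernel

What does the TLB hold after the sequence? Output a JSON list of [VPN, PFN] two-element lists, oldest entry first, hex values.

Trace:
#0 VA=0x701C14526 (r,kernel):
  [0] read 0x16 idx=28: raw=0x18007 flags P=1 W=1 U=1 S=0
  [1] read 0x18 idx=14: raw=0x1C007 flags P=1 W=1 U=1 S=0
  [2] read 0x1C idx=20: raw=0x1F007 flags P=1 W=1 U=1 S=0
  ✓ 0x1F526  — 3 lookups
#1 VA=0x5C141076A (r,kernel):
  [0] read 0x16 idx=23: raw=0x22007 flags P=1 W=1 U=1 S=0
  [1] read 0x22 idx=10: raw=0x25007 flags P=1 W=1 U=1 S=0
  [2] read 0x25 idx=16: raw=0x27007 flags P=1 W=1 U=1 S=0
  ✓ 0x2776A  — 3 lookups
#2 VA=0x7408137AB (r,kernel):
  [0] read 0x16 idx=29: raw=0x28007 flags P=1 W=1 U=1 S=0
  [1] read 0x28 idx=4: raw=0x2C007 flags P=1 W=1 U=1 S=0
  [2] read 0x2C idx=19: raw=0x2D007 flags P=1 W=1 U=1 S=0
  ✓ 0x2D7AB  — 3 lookups
#3 VA=0x1C3C03969 (r,kernel):
  [0] read 0x16 idx=7: raw=0x31007 flags P=1 W=1 U=1 S=0
  [1] read 0x31 idx=30: raw=0x33007 flags P=1 W=1 U=1 S=0
  [2] read 0x33 idx=3: raw=0x37007 flags P=1 W=1 U=1 S=0
  ✓ 0x37969  — 3 lookups
#4 VA=0x602C14633 (r,kernel):
  [0] read 0x16 idx=24: raw=0x38007 flags P=1 W=1 U=1 S=0
  [1] read 0x38 idx=22: raw=0x3B007 flags P=1 W=1 U=1 S=0
  [2] read 0x3B idx=20: raw=0x3E007 flags P=1 W=1 U=1 S=0
  ✓ 0x3E633  — 3 lookups
#5 VA=0x7408137AB (r,kernel):
  TLB hit vpn=0x740813 → PA=0x2D7AB

TLB: [["0x740813", "0x2D"], ["0x1C3C03", "0x37"], ["0x602C14", "0x3E"]]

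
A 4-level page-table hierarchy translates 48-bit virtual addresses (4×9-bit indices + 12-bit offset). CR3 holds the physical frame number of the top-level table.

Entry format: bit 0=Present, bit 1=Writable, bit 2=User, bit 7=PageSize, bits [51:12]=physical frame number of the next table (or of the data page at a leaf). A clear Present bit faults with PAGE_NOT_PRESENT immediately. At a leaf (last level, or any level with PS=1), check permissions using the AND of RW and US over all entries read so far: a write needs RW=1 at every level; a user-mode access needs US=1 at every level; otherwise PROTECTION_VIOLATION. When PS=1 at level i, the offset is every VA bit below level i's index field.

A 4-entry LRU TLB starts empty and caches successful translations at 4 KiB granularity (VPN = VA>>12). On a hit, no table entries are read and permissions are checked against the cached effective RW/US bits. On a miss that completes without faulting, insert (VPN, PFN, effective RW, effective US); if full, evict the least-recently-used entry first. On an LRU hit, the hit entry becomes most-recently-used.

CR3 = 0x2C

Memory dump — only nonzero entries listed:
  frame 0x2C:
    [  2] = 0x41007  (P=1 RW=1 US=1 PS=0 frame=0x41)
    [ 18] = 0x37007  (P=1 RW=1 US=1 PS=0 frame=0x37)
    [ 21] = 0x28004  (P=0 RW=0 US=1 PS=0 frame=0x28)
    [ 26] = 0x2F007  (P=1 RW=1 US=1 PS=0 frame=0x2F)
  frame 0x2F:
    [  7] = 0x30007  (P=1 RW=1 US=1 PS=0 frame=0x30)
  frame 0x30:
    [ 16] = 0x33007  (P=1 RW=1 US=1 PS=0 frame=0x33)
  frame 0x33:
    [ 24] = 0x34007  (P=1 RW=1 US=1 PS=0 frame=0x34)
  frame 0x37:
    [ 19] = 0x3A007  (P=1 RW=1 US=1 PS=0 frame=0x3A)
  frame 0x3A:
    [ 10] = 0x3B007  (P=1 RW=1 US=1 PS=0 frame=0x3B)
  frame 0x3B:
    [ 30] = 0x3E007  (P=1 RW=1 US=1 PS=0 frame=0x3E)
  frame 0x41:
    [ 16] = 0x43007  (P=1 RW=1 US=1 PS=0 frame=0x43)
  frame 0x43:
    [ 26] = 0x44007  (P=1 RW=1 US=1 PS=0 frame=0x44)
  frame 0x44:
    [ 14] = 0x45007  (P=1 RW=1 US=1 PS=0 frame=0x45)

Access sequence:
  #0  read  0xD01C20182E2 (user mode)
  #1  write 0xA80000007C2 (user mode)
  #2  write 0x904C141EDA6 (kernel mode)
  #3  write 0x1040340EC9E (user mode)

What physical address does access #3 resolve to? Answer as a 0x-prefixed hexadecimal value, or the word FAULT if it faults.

Walk each access:
#0 VA=0xD01C20182E2 (r,user):
  [0] read 0x2C idx=26: raw=0x2F007 flags P=1 W=1 U=1 S=0
  [1] read 0x2F idx=7: raw=0x30007 flags P=1 W=1 U=1 S=0
  [2] read 0x30 idx=16: raw=0x33007 flags P=1 W=1 U=1 S=0
  [3] read 0x33 idx=24: raw=0x34007 flags P=1 W=1 U=1 S=0
  → PA=0x342E2  (4 entries read)
#1 VA=0xA80000007C2 (w,user):
  [0] read 0x2C idx=21: raw=0x28004 flags P=0 W=0 U=1 S=0
  ✗ PAGE_NOT_PRESENT  [1 reads]
#2 VA=0x904C141EDA6 (w,kernel):
  [0] read 0x2C idx=18: raw=0x37007 flags P=1 W=1 U=1 S=0
  [1] read 0x37 idx=19: raw=0x3A007 flags P=1 W=1 U=1 S=0
  [2] read 0x3A idx=10: raw=0x3B007 flags P=1 W=1 U=1 S=0
  [3] read 0x3B idx=30: raw=0x3E007 flags P=1 W=1 U=1 S=0
  → PA=0x3EDA6  (4 entries read)
#3 VA=0x1040340EC9E (w,user):
  [0] read 0x2C idx=2: raw=0x41007 flags P=1 W=1 U=1 S=0
  [1] read 0x41 idx=16: raw=0x43007 flags P=1 W=1 U=1 S=0
  [2] read 0x43 idx=26: raw=0x44007 flags P=1 W=1 U=1 S=0
  [3] read 0x44 idx=14: raw=0x45007 flags P=1 W=1 U=1 S=0
  → PA=0x45C9E  (4 entries read)

Access #3 PA: 0x45C9E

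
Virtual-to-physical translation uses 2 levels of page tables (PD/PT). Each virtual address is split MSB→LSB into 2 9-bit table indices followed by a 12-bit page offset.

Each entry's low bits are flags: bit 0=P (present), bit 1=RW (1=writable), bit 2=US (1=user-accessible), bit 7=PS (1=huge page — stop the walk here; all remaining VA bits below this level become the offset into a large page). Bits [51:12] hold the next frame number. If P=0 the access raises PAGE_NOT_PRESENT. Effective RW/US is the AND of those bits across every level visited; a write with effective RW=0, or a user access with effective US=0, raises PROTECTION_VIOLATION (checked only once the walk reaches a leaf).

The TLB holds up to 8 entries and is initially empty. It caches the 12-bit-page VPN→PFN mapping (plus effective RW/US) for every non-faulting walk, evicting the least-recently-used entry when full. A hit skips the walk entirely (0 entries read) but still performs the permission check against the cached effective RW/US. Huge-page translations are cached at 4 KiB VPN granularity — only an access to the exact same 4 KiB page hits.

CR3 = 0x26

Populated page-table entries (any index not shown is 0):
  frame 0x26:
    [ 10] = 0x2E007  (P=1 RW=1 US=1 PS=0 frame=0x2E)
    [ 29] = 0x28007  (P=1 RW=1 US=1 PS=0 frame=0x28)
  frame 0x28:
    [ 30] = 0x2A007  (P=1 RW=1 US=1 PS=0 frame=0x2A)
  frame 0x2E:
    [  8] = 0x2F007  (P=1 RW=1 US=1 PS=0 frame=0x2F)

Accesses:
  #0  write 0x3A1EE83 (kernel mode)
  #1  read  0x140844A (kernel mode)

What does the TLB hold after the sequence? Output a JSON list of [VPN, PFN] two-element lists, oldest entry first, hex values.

Per-access translation:
#0 VA=0x3A1EE83 (w,kernel):
  [0] read 0x26 idx=29: raw=0x28007 flags P=1 W=1 U=1 S=0
  [1] read 0x28 idx=30: raw=0x2A007 flags P=1 W=1 U=1 S=0
  → PA=0x2AE83  (2 entries read)
#1 VA=0x140844A (r,kernel):
  [0] read 0x26 idx=10: raw=0x2E007 flags P=1 W=1 U=1 S=0
  [1] read 0x2E idx=8: raw=0x2F007 flags P=1 W=1 U=1 S=0
  → PA=0x2F44A  (2 entries read)

TLB: [["0x3A1E", "0x2A"], ["0x1408", "0x2F"]]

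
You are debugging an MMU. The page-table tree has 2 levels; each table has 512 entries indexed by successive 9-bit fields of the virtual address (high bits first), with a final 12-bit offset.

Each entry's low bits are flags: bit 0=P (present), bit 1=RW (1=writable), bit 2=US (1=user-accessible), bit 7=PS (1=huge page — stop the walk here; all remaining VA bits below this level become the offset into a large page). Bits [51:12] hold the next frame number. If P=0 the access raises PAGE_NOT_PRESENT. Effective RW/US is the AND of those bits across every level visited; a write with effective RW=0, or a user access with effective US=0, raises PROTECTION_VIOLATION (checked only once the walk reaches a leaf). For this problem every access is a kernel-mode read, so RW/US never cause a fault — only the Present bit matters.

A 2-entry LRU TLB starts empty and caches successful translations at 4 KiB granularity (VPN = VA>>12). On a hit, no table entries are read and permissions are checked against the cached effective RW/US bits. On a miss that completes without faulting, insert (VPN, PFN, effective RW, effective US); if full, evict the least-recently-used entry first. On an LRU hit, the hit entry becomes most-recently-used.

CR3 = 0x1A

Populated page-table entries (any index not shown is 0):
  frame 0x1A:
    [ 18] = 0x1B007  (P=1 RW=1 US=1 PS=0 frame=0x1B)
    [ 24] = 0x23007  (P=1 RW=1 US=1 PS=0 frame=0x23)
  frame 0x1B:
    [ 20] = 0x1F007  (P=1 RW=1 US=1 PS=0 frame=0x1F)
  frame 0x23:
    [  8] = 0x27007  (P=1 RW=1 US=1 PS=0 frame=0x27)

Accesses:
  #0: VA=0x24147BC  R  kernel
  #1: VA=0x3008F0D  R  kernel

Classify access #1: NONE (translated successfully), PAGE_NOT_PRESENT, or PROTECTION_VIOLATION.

Per-access translation:
#0 VA=0x24147BC (r,kernel):
  L0 @0x1A[18] → 0x1B007  P=1,RW=1,US=1,PS=0
  L1 @0x1B[20] → 0x1F007  P=1,RW=1,US=1,PS=0
  ⇒ phys 0x1F7BC  [2 reads]
#1 VA=0x3008F0D (r,kernel):
  L0 @0x1A[24] → 0x23007  P=1,RW=1,US=1,PS=0
  L1 @0x23[8] → 0x27007  P=1,RW=1,US=1,PS=0
  ⇒ phys 0x27F0D  [2 reads]

Access #1 fault: NONE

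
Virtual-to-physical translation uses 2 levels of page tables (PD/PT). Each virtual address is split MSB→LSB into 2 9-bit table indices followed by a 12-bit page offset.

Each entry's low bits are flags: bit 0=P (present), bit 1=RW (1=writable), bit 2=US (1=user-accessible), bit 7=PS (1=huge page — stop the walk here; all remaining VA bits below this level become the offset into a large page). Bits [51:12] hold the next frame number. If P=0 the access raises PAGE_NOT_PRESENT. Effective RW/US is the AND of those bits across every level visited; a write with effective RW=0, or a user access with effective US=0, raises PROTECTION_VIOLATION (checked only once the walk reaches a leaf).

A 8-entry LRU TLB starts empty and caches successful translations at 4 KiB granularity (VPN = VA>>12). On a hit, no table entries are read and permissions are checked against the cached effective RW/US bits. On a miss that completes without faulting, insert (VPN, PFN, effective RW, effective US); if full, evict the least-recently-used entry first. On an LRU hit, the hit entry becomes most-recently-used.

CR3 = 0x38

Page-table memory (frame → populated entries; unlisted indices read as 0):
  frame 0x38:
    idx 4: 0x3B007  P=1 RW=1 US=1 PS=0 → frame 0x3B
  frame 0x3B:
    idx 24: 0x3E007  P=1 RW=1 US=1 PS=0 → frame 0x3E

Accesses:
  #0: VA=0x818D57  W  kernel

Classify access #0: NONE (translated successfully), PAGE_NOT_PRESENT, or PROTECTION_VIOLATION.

Trace:
#0 VA=0x818D57 (w,kernel):
  L0: frame=0x38 idx=4 entry=0x3B007 [P=1 RW=1 US=1 PS=0]
  L1: frame=0x3B idx=24 entry=0x3E007 [P=1 RW=1 US=1 PS=0]
  ⇒ phys 0x3ED57  [2 reads]

Access #0 fault: NONE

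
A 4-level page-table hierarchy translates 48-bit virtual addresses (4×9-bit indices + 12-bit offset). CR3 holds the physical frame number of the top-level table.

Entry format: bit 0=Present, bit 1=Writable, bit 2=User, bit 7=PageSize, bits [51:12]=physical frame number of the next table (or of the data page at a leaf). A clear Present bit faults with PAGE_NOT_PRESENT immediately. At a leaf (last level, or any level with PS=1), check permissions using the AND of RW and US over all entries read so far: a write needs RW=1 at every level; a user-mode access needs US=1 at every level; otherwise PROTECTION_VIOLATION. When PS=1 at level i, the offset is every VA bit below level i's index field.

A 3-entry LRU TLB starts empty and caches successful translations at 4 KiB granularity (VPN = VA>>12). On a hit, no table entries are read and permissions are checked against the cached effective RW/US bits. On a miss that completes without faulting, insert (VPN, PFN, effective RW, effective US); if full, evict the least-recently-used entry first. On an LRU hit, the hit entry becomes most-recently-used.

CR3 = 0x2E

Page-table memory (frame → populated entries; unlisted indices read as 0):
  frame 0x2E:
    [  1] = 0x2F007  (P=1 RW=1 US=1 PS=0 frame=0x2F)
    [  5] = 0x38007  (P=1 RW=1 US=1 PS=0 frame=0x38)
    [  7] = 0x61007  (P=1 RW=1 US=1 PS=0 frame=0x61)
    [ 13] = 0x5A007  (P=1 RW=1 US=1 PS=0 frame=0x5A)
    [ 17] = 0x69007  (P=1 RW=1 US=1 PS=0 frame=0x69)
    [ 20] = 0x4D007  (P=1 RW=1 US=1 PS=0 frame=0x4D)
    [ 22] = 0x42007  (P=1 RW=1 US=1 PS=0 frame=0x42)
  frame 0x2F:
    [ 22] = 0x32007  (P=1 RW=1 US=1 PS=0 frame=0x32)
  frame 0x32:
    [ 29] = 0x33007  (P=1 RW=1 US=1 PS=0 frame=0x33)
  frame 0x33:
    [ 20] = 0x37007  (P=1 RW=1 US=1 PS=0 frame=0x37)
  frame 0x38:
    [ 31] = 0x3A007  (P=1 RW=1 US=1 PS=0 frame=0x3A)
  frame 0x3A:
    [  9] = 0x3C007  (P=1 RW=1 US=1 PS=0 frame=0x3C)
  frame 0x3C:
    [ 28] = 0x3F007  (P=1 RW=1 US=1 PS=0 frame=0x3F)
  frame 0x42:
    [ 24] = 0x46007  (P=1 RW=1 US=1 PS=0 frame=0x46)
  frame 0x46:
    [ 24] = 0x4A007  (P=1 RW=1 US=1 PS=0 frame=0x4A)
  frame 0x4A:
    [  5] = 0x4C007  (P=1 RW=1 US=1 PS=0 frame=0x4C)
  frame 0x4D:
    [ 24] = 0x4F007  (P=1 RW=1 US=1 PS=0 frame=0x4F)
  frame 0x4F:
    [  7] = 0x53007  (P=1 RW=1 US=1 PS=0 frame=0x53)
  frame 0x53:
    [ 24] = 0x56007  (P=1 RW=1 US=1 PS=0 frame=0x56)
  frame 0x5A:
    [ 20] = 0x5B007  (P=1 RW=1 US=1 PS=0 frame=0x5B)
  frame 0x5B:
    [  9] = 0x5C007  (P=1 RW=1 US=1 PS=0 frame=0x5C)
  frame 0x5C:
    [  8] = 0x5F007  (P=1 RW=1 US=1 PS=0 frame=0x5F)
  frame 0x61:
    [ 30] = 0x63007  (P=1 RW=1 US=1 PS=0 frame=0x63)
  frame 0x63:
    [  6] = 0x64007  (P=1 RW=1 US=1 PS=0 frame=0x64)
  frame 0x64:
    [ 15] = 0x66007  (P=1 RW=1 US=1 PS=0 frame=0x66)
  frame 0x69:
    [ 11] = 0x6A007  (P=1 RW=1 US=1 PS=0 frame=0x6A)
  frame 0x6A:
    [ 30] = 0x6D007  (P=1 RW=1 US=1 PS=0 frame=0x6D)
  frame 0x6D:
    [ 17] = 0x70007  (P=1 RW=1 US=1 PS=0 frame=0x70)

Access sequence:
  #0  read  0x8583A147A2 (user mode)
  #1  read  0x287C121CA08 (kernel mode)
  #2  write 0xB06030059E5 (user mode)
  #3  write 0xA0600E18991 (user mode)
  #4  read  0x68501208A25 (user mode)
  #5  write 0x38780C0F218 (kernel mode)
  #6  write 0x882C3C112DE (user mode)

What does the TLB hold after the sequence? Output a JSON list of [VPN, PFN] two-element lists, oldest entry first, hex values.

Trace:
#0 VA=0x8583A147A2 (r,user):
  L0: frame=0x2E idx=1 entry=0x2F007 [P=1 RW=1 US=1 PS=0]
  L1: frame=0x2F idx=22 entry=0x32007 [P=1 RW=1 US=1 PS=0]
  L2: frame=0x32 idx=29 entry=0x33007 [P=1 RW=1 US=1 PS=0]
  L3: frame=0x33 idx=20 entry=0x37007 [P=1 RW=1 US=1 PS=0]
  ✓ 0x377A2  — 4 lookups
#1 VA=0x287C121CA08 (r,kernel):
  L0: frame=0x2E idx=5 entry=0x38007 [P=1 RW=1 US=1 PS=0]
  L1: frame=0x38 idx=31 entry=0x3A007 [P=1 RW=1 US=1 PS=0]
  L2: frame=0x3A idx=9 entry=0x3C007 [P=1 RW=1 US=1 PS=0]
  L3: frame=0x3C idx=28 entry=0x3F007 [P=1 RW=1 US=1 PS=0]
  ✓ 0x3FA08  — 4 lookups
#2 VA=0xB06030059E5 (w,user):
  L0: frame=0x2E idx=22 entry=0x42007 [P=1 RW=1 US=1 PS=0]
  L1: frame=0x42 idx=24 entry=0x46007 [P=1 RW=1 US=1 PS=0]
  L2: frame=0x46 idx=24 entry=0x4A007 [P=1 RW=1 US=1 PS=0]
  L3: frame=0x4A idx=5 entry=0x4C007 [P=1 RW=1 US=1 PS=0]
  ✓ 0x4C9E5  — 4 lookups
#3 VA=0xA0600E18991 (w,user):
  L0: frame=0x2E idx=20 entry=0x4D007 [P=1 RW=1 US=1 PS=0]
  L1: frame=0x4D idx=24 entry=0x4F007 [P=1 RW=1 US=1 PS=0]
  L2: frame=0x4F idx=7 entry=0x53007 [P=1 RW=1 US=1 PS=0]
  L3: frame=0x53 idx=24 entry=0x56007 [P=1 RW=1 US=1 PS=0]
  ✓ 0x56991  — 4 lookups
#4 VA=0x68501208A25 (r,user):
  L0: frame=0x2E idx=13 entry=0x5A007 [P=1 RW=1 US=1 PS=0]
  L1: frame=0x5A idx=20 entry=0x5B007 [P=1 RW=1 US=1 PS=0]
  L2: frame=0x5B idx=9 entry=0x5C007 [P=1 RW=1 US=1 PS=0]
  L3: frame=0x5C idx=8 entry=0x5F007 [P=1 RW=1 US=1 PS=0]
  ✓ 0x5FA25  — 4 lookups
#5 VA=0x38780C0F218 (w,kernel):
  L0: frame=0x2E idx=7 entry=0x61007 [P=1 RW=1 US=1 PS=0]
  L1: frame=0x61 idx=30 entry=0x63007 [P=1 RW=1 US=1 PS=0]
  L2: frame=0x63 idx=6 entry=0x64007 [P=1 RW=1 US=1 PS=0]
  L3: frame=0x64 idx=15 entry=0x66007 [P=1 RW=1 US=1 PS=0]
  ✓ 0x66218  — 4 lookups
#6 VA=0x882C3C112DE (w,user):
  L0: frame=0x2E idx=17 entry=0x69007 [P=1 RW=1 US=1 PS=0]
  L1: frame=0x69 idx=11 entry=0x6A007 [P=1 RW=1 US=1 PS=0]
  L2: frame=0x6A idx=30 entry=0x6D007 [P=1 RW=1 US=1 PS=0]
  L3: frame=0x6D idx=17 entry=0x70007 [P=1 RW=1 US=1 PS=0]
  ✓ 0x702DE  — 4 lookups

TLB: [["0x68501208", "0x5F"], ["0x38780C0F", "0x66"], ["0x882C3C11", "0x70"]]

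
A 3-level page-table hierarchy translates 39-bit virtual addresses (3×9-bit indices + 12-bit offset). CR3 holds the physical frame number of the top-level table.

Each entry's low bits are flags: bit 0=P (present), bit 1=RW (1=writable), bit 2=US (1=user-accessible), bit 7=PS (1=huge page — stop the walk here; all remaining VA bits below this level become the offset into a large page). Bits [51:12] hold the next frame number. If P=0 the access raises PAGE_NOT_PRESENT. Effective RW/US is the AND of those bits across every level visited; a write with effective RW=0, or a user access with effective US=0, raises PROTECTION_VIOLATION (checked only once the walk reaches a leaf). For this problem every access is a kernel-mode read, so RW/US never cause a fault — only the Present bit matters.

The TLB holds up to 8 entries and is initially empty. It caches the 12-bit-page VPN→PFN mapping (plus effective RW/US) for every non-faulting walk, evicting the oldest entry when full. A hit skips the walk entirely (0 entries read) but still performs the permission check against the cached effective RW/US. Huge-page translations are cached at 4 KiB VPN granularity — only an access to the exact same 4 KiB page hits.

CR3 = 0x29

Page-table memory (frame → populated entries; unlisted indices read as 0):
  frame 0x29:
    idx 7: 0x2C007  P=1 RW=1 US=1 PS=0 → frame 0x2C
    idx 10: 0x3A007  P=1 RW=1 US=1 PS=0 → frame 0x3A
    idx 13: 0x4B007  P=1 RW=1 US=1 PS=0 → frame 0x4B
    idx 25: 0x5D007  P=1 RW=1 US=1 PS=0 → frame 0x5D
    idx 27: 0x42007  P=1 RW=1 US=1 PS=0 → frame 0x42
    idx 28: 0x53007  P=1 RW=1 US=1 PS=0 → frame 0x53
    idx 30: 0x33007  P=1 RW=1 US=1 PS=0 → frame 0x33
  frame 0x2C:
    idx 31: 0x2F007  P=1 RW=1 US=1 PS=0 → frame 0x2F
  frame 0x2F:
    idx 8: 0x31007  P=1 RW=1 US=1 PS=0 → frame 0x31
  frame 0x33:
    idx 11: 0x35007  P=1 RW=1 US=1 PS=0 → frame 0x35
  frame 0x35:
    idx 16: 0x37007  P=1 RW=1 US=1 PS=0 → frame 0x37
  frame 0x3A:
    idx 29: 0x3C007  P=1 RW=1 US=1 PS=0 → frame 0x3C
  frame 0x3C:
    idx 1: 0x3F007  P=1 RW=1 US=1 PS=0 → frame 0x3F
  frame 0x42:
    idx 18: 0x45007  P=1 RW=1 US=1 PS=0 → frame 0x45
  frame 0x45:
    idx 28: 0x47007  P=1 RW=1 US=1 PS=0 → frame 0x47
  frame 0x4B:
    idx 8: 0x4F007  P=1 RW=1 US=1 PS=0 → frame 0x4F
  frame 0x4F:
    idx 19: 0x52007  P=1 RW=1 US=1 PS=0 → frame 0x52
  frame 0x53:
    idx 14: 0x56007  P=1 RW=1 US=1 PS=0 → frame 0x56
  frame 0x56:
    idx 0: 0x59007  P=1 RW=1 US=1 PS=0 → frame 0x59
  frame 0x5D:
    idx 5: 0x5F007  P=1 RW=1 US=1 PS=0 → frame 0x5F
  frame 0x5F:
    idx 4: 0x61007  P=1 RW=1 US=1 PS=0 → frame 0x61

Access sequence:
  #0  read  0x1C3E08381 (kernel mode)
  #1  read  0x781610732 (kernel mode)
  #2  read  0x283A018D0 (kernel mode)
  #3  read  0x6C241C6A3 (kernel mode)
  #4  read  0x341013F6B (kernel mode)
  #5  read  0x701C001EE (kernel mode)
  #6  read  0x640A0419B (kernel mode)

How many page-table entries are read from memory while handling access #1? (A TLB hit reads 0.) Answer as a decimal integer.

Walk each access:
#0 VA=0x1C3E08381 (r,kernel):
  L0: frame=0x29 idx=7 entry=0x2C007 [P=1 RW=1 US=1 PS=0]
  L1: frame=0x2C idx=31 entry=0x2F007 [P=1 RW=1 US=1 PS=0]
  L2: frame=0x2F idx=8 entry=0x31007 [P=1 RW=1 US=1 PS=0]
  ⇒ phys 0x31381  [3 reads]
#1 VA=0x781610732 (r,kernel):
  L0: frame=0x29 idx=30 entry=0x33007 [P=1 RW=1 US=1 PS=0]
  L1: frame=0x33 idx=11 entry=0x35007 [P=1 RW=1 US=1 PS=0]
  L2: frame=0x35 idx=16 entry=0x37007 [P=1 RW=1 US=1 PS=0]
  ⇒ phys 0x37732  [3 reads]
#2 VA=0x283A018D0 (r,kernel):
  L0: frame=0x29 idx=10 entry=0x3A007 [P=1 RW=1 US=1 PS=0]
  L1: frame=0x3A idx=29 entry=0x3C007 [P=1 RW=1 US=1 PS=0]
  L2: frame=0x3C idx=1 entry=0x3F007 [P=1 RW=1 US=1 PS=0]
  ⇒ phys 0x3F8D0  [3 reads]
#3 VA=0x6C241C6A3 (r,kernel):
  L0: frame=0x29 idx=27 entry=0x42007 [P=1 RW=1 US=1 PS=0]
  L1: frame=0x42 idx=18 entry=0x45007 [P=1 RW=1 US=1 PS=0]
  L2: frame=0x45 idx=28 entry=0x47007 [P=1 RW=1 US=1 PS=0]
  ⇒ phys 0x476A3  [3 reads]
#4 VA=0x341013F6B (r,kernel):
  L0: frame=0x29 idx=13 entry=0x4B007 [P=1 RW=1 US=1 PS=0]
  L1: frame=0x4B idx=8 entry=0x4F007 [P=1 RW=1 US=1 PS=0]
  L2: frame=0x4F idx=19 entry=0x52007 [P=1 RW=1 US=1 PS=0]
  ⇒ phys 0x52F6B  [3 reads]
#5 VA=0x701C001EE (r,kernel):
  L0: frame=0x29 idx=28 entry=0x53007 [P=1 RW=1 US=1 PS=0]
  L1: frame=0x53 idx=14 entry=0x56007 [P=1 RW=1 US=1 PS=0]
  L2: frame=0x56 idx=0 entry=0x59007 [P=1 RW=1 US=1 PS=0]
  ⇒ phys 0x591EE  [3 reads]
#6 VA=0x640A0419B (r,kernel):
  L0: frame=0x29 idx=25 entry=0x5D007 [P=1 RW=1 US=1 PS=0]
  L1: frame=0x5D idx=5 entry=0x5F007 [P=1 RW=1 US=1 PS=0]
  L2: frame=0x5F idx=4 entry=0x61007 [P=1 RW=1 US=1 PS=0]
  ⇒ phys 0x6119B  [3 reads]

Entries read for #1: 3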